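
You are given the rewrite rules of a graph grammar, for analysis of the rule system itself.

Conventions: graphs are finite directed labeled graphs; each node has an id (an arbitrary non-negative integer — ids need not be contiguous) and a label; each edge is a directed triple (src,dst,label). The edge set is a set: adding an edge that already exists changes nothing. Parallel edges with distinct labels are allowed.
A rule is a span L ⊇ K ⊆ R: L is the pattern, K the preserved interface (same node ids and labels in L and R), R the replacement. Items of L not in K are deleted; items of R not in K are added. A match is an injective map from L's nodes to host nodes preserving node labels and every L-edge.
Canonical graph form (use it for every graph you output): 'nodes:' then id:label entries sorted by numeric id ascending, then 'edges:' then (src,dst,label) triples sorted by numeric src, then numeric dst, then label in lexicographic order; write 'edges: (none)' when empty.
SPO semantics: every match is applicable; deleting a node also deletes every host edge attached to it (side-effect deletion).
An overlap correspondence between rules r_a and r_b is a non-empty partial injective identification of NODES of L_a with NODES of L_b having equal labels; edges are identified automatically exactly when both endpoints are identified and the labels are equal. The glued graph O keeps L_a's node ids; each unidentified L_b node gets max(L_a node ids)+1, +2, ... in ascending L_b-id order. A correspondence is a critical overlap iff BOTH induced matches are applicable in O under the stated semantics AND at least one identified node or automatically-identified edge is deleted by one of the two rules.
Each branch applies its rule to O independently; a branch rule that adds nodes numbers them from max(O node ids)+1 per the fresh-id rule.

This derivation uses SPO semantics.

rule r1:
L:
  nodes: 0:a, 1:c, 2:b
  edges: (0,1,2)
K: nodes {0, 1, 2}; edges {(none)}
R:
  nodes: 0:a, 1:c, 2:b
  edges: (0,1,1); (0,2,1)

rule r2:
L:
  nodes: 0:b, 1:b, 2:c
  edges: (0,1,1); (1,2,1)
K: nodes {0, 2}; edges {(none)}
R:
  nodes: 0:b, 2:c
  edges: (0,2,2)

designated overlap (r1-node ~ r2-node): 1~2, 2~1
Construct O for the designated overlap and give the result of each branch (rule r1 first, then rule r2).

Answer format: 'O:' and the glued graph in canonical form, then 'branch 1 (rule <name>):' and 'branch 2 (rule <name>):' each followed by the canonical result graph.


O:
nodes: 0:a, 1:c, 2:b, 3:b
edges: (0,1,2); (2,1,1); (3,2,1)
branch 1 (rule r1):
nodes: 0:a, 1:c, 2:b, 3:b
edges: (0,1,1); (0,2,1); (2,1,1); (3,2,1)
branch 2 (rule r2):
nodes: 0:a, 1:c, 3:b
edges: (0,1,2); (3,1,2)


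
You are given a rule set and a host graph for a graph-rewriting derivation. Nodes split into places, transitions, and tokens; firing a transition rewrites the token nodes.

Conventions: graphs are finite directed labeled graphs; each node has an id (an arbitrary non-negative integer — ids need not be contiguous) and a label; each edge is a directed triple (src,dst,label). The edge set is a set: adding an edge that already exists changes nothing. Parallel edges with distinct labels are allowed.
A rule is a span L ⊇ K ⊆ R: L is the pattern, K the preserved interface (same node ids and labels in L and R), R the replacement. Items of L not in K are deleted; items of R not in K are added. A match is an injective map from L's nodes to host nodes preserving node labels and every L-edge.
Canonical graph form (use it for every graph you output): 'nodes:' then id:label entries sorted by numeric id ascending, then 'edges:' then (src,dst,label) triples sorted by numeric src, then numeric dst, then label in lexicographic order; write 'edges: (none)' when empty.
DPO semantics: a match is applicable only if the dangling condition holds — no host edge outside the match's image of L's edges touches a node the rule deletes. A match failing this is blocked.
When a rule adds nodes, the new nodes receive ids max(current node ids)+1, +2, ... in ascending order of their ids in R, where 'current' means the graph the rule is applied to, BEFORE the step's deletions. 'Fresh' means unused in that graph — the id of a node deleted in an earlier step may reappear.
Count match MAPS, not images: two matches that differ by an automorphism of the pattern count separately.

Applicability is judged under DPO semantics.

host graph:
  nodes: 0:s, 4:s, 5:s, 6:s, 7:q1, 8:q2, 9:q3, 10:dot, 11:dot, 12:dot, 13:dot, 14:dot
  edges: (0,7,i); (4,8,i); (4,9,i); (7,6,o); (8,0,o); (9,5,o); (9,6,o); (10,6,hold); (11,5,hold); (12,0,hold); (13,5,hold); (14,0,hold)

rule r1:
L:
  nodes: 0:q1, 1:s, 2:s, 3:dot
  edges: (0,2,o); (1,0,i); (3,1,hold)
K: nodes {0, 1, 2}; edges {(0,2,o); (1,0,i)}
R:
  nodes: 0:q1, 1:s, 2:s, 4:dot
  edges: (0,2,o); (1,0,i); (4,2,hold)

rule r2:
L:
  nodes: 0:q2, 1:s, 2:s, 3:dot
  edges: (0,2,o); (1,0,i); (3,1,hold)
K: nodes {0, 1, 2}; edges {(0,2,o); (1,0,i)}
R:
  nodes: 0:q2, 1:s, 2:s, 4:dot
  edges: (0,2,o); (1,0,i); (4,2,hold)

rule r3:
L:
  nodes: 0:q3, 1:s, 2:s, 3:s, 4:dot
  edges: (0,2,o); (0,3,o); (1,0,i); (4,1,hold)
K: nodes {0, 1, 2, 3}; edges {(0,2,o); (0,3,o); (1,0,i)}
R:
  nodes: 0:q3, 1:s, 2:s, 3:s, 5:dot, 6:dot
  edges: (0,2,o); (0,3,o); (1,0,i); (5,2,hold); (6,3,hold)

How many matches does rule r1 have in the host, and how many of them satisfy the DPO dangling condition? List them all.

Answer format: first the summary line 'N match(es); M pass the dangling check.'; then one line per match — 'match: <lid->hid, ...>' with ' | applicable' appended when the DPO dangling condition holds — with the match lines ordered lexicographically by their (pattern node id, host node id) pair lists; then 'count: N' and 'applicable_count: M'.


2 match(es); 2 pass the dangling check.
match: 0->7, 1->0, 2->6, 3->12 | applicable
match: 0->7, 1->0, 2->6, 3->14 | applicable
count: 2
applicable_count: 2


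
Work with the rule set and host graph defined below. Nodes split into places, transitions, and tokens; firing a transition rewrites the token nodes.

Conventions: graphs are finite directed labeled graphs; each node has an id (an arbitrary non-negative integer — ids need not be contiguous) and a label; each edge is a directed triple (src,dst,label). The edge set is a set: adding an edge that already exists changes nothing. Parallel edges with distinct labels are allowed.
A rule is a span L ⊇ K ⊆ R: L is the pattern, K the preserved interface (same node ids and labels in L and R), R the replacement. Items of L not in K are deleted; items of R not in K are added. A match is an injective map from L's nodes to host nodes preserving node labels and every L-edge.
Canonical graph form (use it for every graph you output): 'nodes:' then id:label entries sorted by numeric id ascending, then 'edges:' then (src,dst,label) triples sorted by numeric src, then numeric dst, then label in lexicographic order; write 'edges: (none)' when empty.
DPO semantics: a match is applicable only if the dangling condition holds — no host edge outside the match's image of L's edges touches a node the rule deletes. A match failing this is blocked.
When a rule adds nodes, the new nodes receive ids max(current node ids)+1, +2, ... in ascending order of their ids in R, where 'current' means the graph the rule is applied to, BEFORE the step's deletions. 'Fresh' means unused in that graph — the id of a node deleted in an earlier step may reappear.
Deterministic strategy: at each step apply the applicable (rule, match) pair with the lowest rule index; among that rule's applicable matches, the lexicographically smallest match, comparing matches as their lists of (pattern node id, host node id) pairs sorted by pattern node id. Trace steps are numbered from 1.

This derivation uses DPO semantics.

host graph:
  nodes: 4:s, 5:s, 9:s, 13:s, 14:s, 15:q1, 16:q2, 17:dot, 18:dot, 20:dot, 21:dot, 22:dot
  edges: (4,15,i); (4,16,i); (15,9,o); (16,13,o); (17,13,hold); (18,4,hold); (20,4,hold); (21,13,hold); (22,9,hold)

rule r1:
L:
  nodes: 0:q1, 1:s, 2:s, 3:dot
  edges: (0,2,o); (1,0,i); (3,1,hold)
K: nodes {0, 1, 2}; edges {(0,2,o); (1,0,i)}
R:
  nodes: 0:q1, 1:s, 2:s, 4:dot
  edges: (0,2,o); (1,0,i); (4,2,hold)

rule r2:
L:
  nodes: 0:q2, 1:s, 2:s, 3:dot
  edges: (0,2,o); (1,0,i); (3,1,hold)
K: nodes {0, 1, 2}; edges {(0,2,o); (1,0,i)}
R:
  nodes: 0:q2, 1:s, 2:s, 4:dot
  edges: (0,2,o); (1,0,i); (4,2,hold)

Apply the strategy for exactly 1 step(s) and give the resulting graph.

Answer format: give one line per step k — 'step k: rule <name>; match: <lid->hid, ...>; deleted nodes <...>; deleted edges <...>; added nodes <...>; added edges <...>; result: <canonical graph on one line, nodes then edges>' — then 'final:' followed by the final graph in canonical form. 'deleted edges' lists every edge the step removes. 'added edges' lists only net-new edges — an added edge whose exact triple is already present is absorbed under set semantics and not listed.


step 1: rule r1; match: 0->15, 1->4, 2->9, 3->18; deleted nodes 18; deleted edges (18,4,hold); added nodes 23; added edges (23,9,hold); result: nodes: 4:s, 5:s, 9:s, 13:s, 14:s, 15:q1, 16:q2, 17:dot, 20:dot, 21:dot, 22:dot, 23:dot edges: (4,15,i); (4,16,i); (15,9,o); (16,13,o); (17,13,hold); (20,4,hold); (21,13,hold); (22,9,hold); (23,9,hold)
final:
nodes: 4:s, 5:s, 9:s, 13:s, 14:s, 15:q1, 16:q2, 17:dot, 20:dot, 21:dot, 22:dot, 23:dot
edges: (4,15,i); (4,16,i); (15,9,o); (16,13,o); (17,13,hold); (20,4,hold); (21,13,hold); (22,9,hold); (23,9,hold)


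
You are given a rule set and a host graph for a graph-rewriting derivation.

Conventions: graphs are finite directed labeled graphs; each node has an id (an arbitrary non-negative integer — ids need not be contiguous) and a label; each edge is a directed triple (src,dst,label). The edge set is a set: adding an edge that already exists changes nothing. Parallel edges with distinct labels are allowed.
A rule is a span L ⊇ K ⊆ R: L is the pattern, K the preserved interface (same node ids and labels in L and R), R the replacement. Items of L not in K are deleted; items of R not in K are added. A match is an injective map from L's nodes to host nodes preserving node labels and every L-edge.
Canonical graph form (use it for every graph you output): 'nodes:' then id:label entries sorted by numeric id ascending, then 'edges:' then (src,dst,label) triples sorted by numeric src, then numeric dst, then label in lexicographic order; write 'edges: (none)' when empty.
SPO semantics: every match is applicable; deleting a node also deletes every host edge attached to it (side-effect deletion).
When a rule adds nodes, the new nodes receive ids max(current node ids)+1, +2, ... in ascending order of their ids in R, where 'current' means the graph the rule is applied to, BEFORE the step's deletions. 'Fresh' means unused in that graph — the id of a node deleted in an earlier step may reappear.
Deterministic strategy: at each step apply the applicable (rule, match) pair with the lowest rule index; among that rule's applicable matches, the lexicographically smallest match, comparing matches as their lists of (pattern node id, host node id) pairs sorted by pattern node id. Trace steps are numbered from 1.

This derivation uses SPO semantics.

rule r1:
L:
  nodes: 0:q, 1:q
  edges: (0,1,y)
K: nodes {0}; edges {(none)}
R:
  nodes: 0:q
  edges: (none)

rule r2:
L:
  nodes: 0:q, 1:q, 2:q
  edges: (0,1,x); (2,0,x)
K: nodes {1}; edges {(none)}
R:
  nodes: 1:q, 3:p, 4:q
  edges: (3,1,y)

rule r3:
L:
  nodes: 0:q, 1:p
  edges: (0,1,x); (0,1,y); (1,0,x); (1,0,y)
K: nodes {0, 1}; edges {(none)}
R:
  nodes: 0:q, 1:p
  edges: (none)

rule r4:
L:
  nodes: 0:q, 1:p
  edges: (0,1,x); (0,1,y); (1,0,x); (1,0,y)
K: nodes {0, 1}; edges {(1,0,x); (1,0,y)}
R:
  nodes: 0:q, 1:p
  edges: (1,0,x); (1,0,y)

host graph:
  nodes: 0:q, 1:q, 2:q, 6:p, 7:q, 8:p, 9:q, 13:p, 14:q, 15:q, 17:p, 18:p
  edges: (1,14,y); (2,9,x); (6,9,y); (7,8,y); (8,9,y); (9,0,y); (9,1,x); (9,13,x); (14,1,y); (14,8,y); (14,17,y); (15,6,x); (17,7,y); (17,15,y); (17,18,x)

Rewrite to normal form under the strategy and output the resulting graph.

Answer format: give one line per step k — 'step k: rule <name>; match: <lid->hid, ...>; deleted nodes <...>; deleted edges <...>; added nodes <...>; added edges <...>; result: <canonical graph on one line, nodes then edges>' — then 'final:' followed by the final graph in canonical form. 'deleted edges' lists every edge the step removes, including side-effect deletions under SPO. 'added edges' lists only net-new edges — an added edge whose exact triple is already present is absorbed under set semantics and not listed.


step 1: rule r1; match: 0->1, 1->14; deleted nodes 14; deleted edges (1,14,y); (14,1,y); (14,8,y); (14,17,y); added nodes (none); added edges (none); result: nodes: 0:q, 1:q, 2:q, 6:p, 7:q, 8:p, 9:q, 13:p, 15:q, 17:p, 18:p edges: (2,9,x); (6,9,y); (7,8,y); (8,9,y); (9,0,y); (9,1,x); (9,13,x); (15,6,x); (17,7,y); (17,15,y); (17,18,x)
step 2: rule r1; match: 0->9, 1->0; deleted nodes 0; deleted edges (9,0,y); added nodes (none); added edges (none); result: nodes: 1:q, 2:q, 6:p, 7:q, 8:p, 9:q, 13:p, 15:q, 17:p, 18:p edges: (2,9,x); (6,9,y); (7,8,y); (8,9,y); (9,1,x); (9,13,x); (15,6,x); (17,7,y); (17,15,y); (17,18,x)
step 3: rule r2; match: 0->9, 1->1, 2->2; deleted nodes 2, 9; deleted edges (2,9,x); (6,9,y); (8,9,y); (9,1,x); (9,13,x); added nodes 19, 20; added edges (19,1,y); result: nodes: 1:q, 6:p, 7:q, 8:p, 13:p, 15:q, 17:p, 18:p, 19:p, 20:q edges: (7,8,y); (15,6,x); (17,7,y); (17,15,y); (17,18,x); (19,1,y)
final:
nodes: 1:q, 6:p, 7:q, 8:p, 13:p, 15:q, 17:p, 18:p, 19:p, 20:q
edges: (7,8,y); (15,6,x); (17,7,y); (17,15,y); (17,18,x); (19,1,y)


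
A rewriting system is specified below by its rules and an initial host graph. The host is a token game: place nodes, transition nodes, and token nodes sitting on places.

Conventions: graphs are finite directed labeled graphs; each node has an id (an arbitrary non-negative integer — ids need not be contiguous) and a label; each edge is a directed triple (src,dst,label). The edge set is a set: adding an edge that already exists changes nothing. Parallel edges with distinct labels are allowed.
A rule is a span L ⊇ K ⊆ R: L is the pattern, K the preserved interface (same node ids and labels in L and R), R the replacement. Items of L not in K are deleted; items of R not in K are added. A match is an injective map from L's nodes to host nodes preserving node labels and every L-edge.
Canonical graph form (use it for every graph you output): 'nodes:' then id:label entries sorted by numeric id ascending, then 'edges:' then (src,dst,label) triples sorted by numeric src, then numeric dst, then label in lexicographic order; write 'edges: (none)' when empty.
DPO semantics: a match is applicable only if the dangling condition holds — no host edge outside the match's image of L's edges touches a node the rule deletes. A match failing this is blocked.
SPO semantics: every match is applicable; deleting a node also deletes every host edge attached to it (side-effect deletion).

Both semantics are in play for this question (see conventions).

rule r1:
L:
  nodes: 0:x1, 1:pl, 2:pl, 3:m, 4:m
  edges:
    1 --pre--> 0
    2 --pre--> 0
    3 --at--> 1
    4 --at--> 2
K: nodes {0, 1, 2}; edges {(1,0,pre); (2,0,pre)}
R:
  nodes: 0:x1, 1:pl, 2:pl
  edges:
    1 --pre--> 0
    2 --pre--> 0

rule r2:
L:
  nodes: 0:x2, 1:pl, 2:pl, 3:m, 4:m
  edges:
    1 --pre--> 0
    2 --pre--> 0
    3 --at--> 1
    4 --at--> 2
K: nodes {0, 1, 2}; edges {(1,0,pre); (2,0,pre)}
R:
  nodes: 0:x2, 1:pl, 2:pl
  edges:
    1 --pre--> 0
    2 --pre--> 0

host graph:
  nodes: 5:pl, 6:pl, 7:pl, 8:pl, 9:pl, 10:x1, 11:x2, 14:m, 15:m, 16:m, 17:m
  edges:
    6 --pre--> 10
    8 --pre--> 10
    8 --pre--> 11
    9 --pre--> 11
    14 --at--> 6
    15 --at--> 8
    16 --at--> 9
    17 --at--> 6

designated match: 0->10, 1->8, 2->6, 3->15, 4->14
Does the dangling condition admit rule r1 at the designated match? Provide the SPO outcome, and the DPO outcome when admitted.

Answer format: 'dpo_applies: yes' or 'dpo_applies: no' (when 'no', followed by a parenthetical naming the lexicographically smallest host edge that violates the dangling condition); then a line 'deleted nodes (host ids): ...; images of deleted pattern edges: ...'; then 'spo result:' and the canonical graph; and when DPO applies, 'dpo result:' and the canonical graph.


dpo_applies: yes
deleted nodes (host ids): 14, 15; images of deleted pattern edges: (14,6,at); (15,8,at)
spo result:
nodes: 5:pl, 6:pl, 7:pl, 8:pl, 9:pl, 10:x1, 11:x2, 16:m, 17:m
edges: (6,10,pre); (8,10,pre); (8,11,pre); (9,11,pre); (16,9,at); (17,6,at)
dpo result:
nodes: 5:pl, 6:pl, 7:pl, 8:pl, 9:pl, 10:x1, 11:x2, 16:m, 17:m
edges: (6,10,pre); (8,10,pre); (8,11,pre); (9,11,pre); (16,9,at); (17,6,at)


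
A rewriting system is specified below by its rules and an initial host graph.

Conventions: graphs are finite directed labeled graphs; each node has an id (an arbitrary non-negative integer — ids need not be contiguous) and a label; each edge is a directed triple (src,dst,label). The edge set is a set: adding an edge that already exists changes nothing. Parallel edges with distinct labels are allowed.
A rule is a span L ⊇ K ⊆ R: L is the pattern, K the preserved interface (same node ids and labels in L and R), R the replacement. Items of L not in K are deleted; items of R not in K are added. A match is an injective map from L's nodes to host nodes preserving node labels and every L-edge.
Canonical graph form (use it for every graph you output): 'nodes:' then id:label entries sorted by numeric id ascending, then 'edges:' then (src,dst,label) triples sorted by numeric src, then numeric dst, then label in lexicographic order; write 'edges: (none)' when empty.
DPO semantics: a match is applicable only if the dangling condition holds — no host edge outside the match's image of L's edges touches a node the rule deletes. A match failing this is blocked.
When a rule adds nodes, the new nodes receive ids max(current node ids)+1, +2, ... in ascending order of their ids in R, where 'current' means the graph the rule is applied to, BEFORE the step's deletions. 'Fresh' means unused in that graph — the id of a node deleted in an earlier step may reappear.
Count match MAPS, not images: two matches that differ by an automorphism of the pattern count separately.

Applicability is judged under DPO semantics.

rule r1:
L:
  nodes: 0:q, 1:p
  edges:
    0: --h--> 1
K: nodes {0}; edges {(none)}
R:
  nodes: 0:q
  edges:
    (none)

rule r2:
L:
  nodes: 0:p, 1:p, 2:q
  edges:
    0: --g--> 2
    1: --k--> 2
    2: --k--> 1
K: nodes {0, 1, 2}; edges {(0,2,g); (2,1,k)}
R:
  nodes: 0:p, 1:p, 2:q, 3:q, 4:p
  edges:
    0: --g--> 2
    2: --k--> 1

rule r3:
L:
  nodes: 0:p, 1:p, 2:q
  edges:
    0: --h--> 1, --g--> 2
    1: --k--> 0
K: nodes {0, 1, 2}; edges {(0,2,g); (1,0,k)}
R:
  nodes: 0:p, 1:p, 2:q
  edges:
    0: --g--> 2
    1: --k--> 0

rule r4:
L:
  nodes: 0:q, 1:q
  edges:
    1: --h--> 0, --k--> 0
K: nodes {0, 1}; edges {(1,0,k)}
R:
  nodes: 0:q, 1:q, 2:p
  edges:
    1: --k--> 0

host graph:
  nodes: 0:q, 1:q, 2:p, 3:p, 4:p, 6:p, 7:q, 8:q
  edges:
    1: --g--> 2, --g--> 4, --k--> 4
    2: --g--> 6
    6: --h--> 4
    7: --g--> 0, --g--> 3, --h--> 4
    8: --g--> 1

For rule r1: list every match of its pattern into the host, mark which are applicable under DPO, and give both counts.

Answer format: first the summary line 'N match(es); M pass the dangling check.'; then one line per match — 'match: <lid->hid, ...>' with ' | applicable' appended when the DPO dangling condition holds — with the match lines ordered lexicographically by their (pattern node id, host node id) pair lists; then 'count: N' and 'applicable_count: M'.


1 match(es); 0 pass the dangling check.
match: 0->7, 1->4
count: 1
applicable_count: 0


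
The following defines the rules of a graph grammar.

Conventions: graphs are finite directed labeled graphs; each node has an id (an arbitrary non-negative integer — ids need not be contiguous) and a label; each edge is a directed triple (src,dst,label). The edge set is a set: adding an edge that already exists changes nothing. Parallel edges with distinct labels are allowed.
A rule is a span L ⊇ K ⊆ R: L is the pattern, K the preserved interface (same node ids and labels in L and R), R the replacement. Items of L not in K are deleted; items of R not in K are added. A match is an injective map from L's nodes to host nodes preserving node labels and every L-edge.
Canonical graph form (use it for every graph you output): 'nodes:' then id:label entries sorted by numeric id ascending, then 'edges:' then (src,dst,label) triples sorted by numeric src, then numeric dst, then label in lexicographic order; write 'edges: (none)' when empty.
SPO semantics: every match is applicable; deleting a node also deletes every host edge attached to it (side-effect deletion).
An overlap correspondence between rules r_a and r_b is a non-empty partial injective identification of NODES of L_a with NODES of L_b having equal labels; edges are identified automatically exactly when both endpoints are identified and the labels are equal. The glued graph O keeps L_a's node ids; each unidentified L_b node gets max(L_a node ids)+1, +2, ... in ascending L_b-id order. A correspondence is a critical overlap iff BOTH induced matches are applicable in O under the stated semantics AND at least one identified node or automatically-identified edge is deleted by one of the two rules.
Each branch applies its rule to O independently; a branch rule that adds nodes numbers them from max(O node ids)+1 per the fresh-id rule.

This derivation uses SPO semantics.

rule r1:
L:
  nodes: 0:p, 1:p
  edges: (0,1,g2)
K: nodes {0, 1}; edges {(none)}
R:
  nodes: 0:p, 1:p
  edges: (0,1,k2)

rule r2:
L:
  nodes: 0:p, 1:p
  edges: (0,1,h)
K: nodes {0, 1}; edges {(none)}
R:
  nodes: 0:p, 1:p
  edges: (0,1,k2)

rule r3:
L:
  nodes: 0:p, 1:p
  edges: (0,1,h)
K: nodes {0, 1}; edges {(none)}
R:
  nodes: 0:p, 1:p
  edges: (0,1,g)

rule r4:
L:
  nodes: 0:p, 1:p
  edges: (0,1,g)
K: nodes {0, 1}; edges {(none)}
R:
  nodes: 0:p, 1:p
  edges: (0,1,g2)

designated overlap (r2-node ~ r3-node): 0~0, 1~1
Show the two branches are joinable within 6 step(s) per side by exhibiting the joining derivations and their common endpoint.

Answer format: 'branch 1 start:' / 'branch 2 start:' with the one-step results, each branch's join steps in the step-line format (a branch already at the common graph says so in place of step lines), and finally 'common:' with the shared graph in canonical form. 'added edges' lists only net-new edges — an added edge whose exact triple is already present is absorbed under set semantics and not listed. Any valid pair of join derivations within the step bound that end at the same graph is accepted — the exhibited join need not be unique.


branch 1 start:
nodes: 0:p, 1:p
edges: (0,1,k2)
branch 2 start:
nodes: 0:p, 1:p
edges: (0,1,g)
branch 1: already at the common graph (0 steps)
branch 2 step 1: rule r4; match: 0->0, 1->1; deleted nodes (none); deleted edges (0,1,g); added nodes (none); added edges (0,1,g2); result: nodes: 0:p, 1:p edges: (0,1,g2)
branch 2 step 2: rule r1; match: 0->0, 1->1; deleted nodes (none); deleted edges (0,1,g2); added nodes (none); added edges (0,1,k2); result: nodes: 0:p, 1:p edges: (0,1,k2)
common:
nodes: 0:p, 1:p
edges: (0,1,k2)


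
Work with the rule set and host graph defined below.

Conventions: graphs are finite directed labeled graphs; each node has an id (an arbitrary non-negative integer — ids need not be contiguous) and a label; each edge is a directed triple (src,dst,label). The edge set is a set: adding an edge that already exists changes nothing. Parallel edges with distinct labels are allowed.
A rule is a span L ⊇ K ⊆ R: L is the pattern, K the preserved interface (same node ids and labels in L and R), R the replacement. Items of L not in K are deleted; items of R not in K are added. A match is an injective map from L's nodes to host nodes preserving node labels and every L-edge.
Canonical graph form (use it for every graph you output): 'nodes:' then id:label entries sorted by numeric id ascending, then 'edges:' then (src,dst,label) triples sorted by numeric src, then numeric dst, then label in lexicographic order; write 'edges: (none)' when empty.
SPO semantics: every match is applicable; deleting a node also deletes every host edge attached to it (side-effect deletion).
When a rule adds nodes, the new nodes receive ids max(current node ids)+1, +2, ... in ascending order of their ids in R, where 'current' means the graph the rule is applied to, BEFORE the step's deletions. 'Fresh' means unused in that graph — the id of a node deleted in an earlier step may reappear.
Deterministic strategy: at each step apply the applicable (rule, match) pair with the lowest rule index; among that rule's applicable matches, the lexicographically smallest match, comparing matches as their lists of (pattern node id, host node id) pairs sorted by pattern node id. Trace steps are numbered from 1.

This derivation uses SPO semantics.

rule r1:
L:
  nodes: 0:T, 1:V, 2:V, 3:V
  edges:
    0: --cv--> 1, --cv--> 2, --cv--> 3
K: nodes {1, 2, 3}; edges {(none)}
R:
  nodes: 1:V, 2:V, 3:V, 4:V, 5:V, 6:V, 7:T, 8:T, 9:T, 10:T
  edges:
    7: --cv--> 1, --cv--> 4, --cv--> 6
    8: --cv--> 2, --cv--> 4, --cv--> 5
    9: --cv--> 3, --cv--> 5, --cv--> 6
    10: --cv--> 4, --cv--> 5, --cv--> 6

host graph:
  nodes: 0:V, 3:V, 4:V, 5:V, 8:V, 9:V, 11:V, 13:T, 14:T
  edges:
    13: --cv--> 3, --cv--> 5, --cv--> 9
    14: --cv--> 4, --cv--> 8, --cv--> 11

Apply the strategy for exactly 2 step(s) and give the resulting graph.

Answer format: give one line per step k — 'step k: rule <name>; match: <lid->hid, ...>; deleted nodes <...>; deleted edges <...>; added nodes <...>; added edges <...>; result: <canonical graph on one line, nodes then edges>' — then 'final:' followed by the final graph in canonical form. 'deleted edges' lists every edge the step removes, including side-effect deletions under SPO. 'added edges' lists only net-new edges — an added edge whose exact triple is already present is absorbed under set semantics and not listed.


step 1: rule r1; match: 0->13, 1->3, 2->5, 3->9; deleted nodes 13; deleted edges (13,3,cv); (13,5,cv); (13,9,cv); added nodes 15, 16, 17, 18, 19, 20, 21; added edges (18,3,cv); (18,15,cv); (18,17,cv); (19,5,cv); (19,15,cv); (19,16,cv); (20,9,cv); (20,16,cv); (20,17,cv); (21,15,cv); (21,16,cv); (21,17,cv); result: nodes: 0:V, 3:V, 4:V, 5:V, 8:V, 9:V, 11:V, 14:T, 15:V, 16:V, 17:V, 18:T, 19:T, 20:T, 21:T edges: (14,4,cv); (14,8,cv); (14,11,cv); (18,3,cv); (18,15,cv); (18,17,cv); (19,5,cv); (19,15,cv); (19,16,cv); (20,9,cv); (20,16,cv); (20,17,cv); (21,15,cv); (21,16,cv); (21,17,cv)
step 2: rule r1; match: 0->14, 1->4, 2->8, 3->11; deleted nodes 14; deleted edges (14,4,cv); (14,8,cv); (14,11,cv); added nodes 22, 23, 24, 25, 26, 27, 28; added edges (25,4,cv); (25,22,cv); (25,24,cv); (26,8,cv); (26,22,cv); (26,23,cv); (27,11,cv); (27,23,cv); (27,24,cv); (28,22,cv); (28,23,cv); (28,24,cv); result: nodes: 0:V, 3:V, 4:V, 5:V, 8:V, 9:V, 11:V, 15:V, 16:V, 17:V, 18:T, 19:T, 20:T, 21:T, 22:V, 23:V, 24:V, 25:T, 26:T, 27:T, 28:T edges: (18,3,cv); (18,15,cv); (18,17,cv); (19,5,cv); (19,15,cv); (19,16,cv); (20,9,cv); (20,16,cv); (20,17,cv); (21,15,cv); (21,16,cv); (21,17,cv); (25,4,cv); (25,22,cv); (25,24,cv); (26,8,cv); (26,22,cv); (26,23,cv); (27,11,cv); (27,23,cv); (27,24,cv); (28,22,cv); (28,23,cv); (28,24,cv)
final:
nodes: 0:V, 3:V, 4:V, 5:V, 8:V, 9:V, 11:V, 15:V, 16:V, 17:V, 18:T, 19:T, 20:T, 21:T, 22:V, 23:V, 24:V, 25:T, 26:T, 27:T, 28:T
edges: (18,3,cv); (18,15,cv); (18,17,cv); (19,5,cv); (19,15,cv); (19,16,cv); (20,9,cv); (20,16,cv); (20,17,cv); (21,15,cv); (21,16,cv); (21,17,cv); (25,4,cv); (25,22,cv); (25,24,cv); (26,8,cv); (26,22,cv); (26,23,cv); (27,11,cv); (27,23,cv); (27,24,cv); (28,22,cv); (28,23,cv); (28,24,cv)


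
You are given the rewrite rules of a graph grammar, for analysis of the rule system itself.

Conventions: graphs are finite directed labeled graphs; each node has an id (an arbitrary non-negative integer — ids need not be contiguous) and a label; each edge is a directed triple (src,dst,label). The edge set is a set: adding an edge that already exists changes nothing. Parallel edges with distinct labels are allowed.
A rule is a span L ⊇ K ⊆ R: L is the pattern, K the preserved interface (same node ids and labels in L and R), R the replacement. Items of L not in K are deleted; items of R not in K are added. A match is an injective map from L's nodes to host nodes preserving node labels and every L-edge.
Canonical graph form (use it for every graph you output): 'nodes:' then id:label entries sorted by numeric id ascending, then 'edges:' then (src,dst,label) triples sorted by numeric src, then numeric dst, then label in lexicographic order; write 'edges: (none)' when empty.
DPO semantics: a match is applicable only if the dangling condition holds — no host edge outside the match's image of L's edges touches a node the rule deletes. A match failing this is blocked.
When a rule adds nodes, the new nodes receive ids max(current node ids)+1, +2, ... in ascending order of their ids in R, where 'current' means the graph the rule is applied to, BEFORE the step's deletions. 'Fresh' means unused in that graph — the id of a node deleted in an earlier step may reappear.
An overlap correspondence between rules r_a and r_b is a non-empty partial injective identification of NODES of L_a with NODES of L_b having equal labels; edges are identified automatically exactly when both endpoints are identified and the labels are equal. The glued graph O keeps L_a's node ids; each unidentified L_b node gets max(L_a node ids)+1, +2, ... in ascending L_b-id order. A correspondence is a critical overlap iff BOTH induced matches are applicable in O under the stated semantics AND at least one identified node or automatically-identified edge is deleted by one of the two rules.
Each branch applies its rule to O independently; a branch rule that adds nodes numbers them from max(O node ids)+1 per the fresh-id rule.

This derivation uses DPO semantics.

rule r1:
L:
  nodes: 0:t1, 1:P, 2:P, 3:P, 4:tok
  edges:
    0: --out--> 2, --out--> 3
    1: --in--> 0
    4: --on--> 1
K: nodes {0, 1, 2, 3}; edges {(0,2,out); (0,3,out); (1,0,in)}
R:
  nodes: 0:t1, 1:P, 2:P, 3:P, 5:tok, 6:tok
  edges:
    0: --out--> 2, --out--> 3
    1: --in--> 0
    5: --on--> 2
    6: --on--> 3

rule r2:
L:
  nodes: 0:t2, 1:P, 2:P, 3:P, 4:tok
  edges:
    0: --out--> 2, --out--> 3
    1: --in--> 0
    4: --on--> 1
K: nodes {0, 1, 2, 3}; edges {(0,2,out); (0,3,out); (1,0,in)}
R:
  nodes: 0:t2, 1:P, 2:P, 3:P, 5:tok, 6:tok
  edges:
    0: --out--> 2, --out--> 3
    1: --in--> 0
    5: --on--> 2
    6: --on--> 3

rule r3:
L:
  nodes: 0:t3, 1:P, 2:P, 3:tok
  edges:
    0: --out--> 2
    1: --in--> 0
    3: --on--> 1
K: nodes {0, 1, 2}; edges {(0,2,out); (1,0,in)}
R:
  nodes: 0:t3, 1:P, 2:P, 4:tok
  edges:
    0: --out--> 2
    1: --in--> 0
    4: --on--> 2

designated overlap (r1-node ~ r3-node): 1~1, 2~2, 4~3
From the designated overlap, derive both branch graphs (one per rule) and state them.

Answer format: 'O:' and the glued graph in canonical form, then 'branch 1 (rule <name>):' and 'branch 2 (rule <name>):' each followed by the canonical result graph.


O:
nodes: 0:t1, 1:P, 2:P, 3:P, 4:tok, 5:t3
edges: (0,2,out); (0,3,out); (1,0,in); (1,5,in); (4,1,on); (5,2,out)
branch 1 (rule r1):
nodes: 0:t1, 1:P, 2:P, 3:P, 5:t3, 6:tok, 7:tok
edges: (0,2,out); (0,3,out); (1,0,in); (1,5,in); (5,2,out); (6,2,on); (7,3,on)
branch 2 (rule r3):
nodes: 0:t1, 1:P, 2:P, 3:P, 5:t3, 6:tok
edges: (0,2,out); (0,3,out); (1,0,in); (1,5,in); (5,2,out); (6,2,on)


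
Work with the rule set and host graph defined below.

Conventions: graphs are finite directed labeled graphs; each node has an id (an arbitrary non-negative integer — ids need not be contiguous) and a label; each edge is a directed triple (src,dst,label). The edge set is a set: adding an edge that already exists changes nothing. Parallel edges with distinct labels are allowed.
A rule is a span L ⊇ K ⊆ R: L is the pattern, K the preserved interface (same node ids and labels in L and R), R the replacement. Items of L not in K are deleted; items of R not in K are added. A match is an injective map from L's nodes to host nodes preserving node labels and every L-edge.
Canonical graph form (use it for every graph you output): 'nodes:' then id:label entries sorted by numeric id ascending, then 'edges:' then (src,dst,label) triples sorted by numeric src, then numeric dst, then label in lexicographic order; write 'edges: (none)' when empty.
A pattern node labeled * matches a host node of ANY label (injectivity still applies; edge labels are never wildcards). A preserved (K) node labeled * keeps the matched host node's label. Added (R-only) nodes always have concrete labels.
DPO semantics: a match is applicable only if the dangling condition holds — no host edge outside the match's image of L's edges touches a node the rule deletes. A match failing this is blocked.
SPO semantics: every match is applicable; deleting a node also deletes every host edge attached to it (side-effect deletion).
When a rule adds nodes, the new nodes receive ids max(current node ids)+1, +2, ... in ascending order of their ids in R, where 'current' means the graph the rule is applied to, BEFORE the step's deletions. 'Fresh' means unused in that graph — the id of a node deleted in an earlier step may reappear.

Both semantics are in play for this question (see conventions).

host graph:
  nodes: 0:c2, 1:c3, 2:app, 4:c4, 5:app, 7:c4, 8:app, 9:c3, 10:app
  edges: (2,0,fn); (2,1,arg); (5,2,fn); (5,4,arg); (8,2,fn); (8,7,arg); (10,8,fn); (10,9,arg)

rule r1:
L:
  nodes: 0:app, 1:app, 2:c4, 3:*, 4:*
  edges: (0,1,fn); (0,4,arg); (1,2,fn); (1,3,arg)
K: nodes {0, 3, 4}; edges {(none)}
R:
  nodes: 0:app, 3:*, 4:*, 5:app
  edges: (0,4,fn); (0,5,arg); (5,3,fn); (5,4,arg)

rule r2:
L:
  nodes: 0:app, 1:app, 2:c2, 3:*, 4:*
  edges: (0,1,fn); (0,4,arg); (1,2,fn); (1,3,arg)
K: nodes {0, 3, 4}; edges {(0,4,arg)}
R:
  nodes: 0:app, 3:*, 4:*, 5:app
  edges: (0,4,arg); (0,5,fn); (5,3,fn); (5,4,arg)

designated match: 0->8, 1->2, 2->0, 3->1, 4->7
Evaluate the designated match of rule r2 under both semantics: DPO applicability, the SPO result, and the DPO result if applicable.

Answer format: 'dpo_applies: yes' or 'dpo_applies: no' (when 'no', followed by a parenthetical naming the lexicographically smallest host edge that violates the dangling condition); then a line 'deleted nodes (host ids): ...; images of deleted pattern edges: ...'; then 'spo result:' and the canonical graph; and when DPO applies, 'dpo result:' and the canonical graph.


dpo_applies: no
(the rule deletes node 2, which keeps host edge (5,2,fn) outside the match image — the dangling condition fails, DPO blocks; SPO proceeds and side-deletes such edges)
deleted nodes (host ids): 0, 2; images of deleted pattern edges: (2,0,fn); (2,1,arg); (8,2,fn)
spo result:
nodes: 1:c3, 4:c4, 5:app, 7:c4, 8:app, 9:c3, 10:app, 11:app
edges: (5,4,arg); (8,7,arg); (8,11,fn); (10,8,fn); (10,9,arg); (11,1,fn); (11,7,arg)


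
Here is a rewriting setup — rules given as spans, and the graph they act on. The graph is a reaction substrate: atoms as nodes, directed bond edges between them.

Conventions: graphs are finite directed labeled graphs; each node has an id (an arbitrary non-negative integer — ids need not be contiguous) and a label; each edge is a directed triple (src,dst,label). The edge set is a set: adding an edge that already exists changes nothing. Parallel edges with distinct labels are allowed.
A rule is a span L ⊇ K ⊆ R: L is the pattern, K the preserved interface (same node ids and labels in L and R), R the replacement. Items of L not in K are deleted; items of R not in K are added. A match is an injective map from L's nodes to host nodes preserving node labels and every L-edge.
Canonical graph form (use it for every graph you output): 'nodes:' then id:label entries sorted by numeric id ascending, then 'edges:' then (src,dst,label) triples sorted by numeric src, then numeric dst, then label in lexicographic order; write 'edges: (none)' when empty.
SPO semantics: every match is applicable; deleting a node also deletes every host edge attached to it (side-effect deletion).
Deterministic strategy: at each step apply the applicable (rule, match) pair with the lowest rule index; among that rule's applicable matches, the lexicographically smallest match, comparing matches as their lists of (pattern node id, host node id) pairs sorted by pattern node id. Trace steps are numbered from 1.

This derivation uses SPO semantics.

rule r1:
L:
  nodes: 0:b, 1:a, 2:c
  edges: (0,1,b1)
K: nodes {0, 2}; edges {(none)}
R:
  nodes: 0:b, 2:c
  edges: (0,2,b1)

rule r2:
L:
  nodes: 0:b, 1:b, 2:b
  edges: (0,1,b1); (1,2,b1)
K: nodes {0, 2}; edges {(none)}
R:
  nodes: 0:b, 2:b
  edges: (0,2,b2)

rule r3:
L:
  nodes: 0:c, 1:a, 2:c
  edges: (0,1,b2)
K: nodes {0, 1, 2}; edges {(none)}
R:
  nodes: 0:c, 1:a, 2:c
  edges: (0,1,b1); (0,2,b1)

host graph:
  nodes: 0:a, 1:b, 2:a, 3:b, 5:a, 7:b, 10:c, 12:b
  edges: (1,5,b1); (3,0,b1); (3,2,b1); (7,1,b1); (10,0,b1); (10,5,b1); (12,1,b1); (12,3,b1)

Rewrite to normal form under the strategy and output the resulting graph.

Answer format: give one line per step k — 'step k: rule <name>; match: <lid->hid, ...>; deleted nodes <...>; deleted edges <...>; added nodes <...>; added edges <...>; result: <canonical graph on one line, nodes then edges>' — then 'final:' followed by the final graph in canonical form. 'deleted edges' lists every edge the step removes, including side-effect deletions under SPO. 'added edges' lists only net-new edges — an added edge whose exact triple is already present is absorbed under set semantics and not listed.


step 1: rule r1; match: 0->1, 1->5, 2->10; deleted nodes 5; deleted edges (1,5,b1); (10,5,b1); added nodes (none); added edges (1,10,b1); result: nodes: 0:a, 1:b, 2:a, 3:b, 7:b, 10:c, 12:b edges: (1,10,b1); (3,0,b1); (3,2,b1); (7,1,b1); (10,0,b1); (12,1,b1); (12,3,b1)
step 2: rule r1; match: 0->3, 1->0, 2->10; deleted nodes 0; deleted edges (3,0,b1); (10,0,b1); added nodes (none); added edges (3,10,b1); result: nodes: 1:b, 2:a, 3:b, 7:b, 10:c, 12:b edges: (1,10,b1); (3,2,b1); (3,10,b1); (7,1,b1); (12,1,b1); (12,3,b1)
step 3: rule r1; match: 0->3, 1->2, 2->10; deleted nodes 2; deleted edges (3,2,b1); added nodes (none); added edges (none); result: nodes: 1:b, 3:b, 7:b, 10:c, 12:b edges: (1,10,b1); (3,10,b1); (7,1,b1); (12,1,b1); (12,3,b1)
final:
nodes: 1:b, 3:b, 7:b, 10:c, 12:b
edges: (1,10,b1); (3,10,b1); (7,1,b1); (12,1,b1); (12,3,b1)


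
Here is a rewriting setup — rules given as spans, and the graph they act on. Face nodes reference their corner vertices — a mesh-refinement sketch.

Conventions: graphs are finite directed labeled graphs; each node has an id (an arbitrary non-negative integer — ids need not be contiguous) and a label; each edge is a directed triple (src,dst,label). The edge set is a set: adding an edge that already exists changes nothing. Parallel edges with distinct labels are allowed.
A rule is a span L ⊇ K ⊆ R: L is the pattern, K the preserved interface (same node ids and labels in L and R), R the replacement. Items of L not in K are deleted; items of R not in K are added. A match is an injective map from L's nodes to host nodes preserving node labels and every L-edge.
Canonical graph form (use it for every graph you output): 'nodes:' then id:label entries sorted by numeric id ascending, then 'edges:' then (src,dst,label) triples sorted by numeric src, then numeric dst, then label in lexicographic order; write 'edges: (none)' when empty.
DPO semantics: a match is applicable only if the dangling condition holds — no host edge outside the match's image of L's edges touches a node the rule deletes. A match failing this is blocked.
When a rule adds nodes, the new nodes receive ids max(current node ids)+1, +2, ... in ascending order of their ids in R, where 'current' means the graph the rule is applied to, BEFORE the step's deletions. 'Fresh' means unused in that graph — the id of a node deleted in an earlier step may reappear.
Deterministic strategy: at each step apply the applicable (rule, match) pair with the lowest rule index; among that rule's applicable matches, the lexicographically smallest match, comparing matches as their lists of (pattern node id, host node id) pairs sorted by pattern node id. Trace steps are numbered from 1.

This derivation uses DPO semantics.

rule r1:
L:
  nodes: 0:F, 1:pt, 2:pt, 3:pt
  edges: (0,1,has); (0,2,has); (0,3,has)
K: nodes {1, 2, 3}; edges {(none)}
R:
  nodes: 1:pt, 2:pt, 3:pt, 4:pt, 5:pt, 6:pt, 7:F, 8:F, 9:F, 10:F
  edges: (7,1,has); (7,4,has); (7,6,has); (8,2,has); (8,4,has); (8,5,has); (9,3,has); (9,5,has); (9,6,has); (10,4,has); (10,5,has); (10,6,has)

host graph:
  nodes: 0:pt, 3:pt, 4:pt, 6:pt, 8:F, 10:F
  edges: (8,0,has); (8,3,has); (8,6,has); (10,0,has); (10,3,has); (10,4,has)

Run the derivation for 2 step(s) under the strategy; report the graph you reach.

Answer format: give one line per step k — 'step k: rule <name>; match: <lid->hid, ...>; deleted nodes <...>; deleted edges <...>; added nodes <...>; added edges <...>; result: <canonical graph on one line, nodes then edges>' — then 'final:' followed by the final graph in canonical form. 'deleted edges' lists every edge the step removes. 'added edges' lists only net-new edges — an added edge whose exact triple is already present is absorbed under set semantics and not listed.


step 1: rule r1; match: 0->8, 1->0, 2->3, 3->6; deleted nodes 8; deleted edges (8,0,has); (8,3,has); (8,6,has); added nodes 11, 12, 13, 14, 15, 16, 17; added edges (14,0,has); (14,11,has); (14,13,has); (15,3,has); (15,11,has); (15,12,has); (16,6,has); (16,12,has); (16,13,has); (17,11,has); (17,12,has); (17,13,has); result: nodes: 0:pt, 3:pt, 4:pt, 6:pt, 10:F, 11:pt, 12:pt, 13:pt, 14:F, 15:F, 16:F, 17:F edges: (10,0,has); (10,3,has); (10,4,has); (14,0,has); (14,11,has); (14,13,has); (15,3,has); (15,11,has); (15,12,has); (16,6,has); (16,12,has); (16,13,has); (17,11,has); (17,12,has); (17,13,has)
step 2: rule r1; match: 0->10, 1->0, 2->3, 3->4; deleted nodes 10; deleted edges (10,0,has); (10,3,has); (10,4,has); added nodes 18, 19, 20, 21, 22, 23, 24; added edges (21,0,has); (21,18,has); (21,20,has); (22,3,has); (22,18,has); (22,19,has); (23,4,has); (23,19,has); (23,20,has); (24,18,has); (24,19,has); (24,20,has); result: nodes: 0:pt, 3:pt, 4:pt, 6:pt, 11:pt, 12:pt, 13:pt, 14:F, 15:F, 16:F, 17:F, 18:pt, 19:pt, 20:pt, 21:F, 22:F, 23:F, 24:F edges: (14,0,has); (14,11,has); (14,13,has); (15,3,has); (15,11,has); (15,12,has); (16,6,has); (16,12,has); (16,13,has); (17,11,has); (17,12,has); (17,13,has); (21,0,has); (21,18,has); (21,20,has); (22,3,has); (22,18,has); (22,19,has); (23,4,has); (23,19,has); (23,20,has); (24,18,has); (24,19,has); (24,20,has)
final:
nodes: 0:pt, 3:pt, 4:pt, 6:pt, 11:pt, 12:pt, 13:pt, 14:F, 15:F, 16:F, 17:F, 18:pt, 19:pt, 20:pt, 21:F, 22:F, 23:F, 24:F
edges: (14,0,has); (14,11,has); (14,13,has); (15,3,has); (15,11,has); (15,12,has); (16,6,has); (16,12,has); (16,13,has); (17,11,has); (17,12,has); (17,13,has); (21,0,has); (21,18,has); (21,20,has); (22,3,has); (22,18,has); (22,19,has); (23,4,has); (23,19,has); (23,20,has); (24,18,has); (24,19,has); (24,20,has)
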